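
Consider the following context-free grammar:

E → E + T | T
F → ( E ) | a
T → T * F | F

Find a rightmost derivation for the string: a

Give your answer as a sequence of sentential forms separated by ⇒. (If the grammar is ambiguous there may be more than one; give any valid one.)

E ⇒ T ⇒ F ⇒ a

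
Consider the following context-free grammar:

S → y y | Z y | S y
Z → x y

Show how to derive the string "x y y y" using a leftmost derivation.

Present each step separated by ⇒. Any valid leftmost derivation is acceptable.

S ⇒ S y ⇒ Z y y ⇒ x y y y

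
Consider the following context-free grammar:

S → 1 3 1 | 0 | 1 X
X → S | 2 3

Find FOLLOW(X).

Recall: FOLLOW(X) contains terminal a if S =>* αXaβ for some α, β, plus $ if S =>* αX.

We compute FOLLOW(X) using the standard algorithm.
FOLLOW(S) starts with {$}.
FIRST(S) = {0, 1}
FIRST(X) = {0, 1, 2}
FOLLOW(S) = {$}
FOLLOW(X) = {$}
Therefore, FOLLOW(X) = {$}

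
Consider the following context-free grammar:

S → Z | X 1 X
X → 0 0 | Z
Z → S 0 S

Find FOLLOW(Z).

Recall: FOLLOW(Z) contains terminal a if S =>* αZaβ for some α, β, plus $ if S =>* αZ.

We compute FOLLOW(Z) using the standard algorithm.
FOLLOW(S) starts with {$}.
FIRST(S) = {0}
FIRST(X) = {0}
FIRST(Z) = {0}
FOLLOW(S) = {$, 0, 1}
FOLLOW(X) = {$, 0, 1}
FOLLOW(Z) = {$, 0, 1}
Therefore, FOLLOW(Z) = {$, 0, 1}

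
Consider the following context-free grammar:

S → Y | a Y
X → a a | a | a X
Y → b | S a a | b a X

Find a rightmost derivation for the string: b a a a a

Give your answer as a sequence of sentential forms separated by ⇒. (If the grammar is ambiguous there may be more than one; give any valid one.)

S ⇒ Y ⇒ b a X ⇒ b a a X ⇒ b a a a a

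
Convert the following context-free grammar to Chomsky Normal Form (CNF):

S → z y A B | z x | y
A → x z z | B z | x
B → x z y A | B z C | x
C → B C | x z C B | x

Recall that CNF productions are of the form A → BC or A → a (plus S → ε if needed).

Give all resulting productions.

TZ → z; TY → y; TX → x; S → y; A → x; B → x; C → x; S → TZ X0; X0 → TY X1; X1 → A B; S → TZ TX; A → TX X2; X2 → TZ TZ; A → B TZ; B → TX X3; X3 → TZ X4; X4 → TY A; B → B X5; X5 → TZ C; C → B C; C → TX X6; X6 → TZ X7; X7 → C B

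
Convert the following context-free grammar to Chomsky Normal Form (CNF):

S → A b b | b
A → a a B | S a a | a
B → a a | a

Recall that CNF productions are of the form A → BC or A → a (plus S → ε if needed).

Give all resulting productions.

TB → b; S → b; TA → a; A → a; B → a; S → A X0; X0 → TB TB; A → TA X1; X1 → TA B; A → S X2; X2 → TA TA; B → TA TA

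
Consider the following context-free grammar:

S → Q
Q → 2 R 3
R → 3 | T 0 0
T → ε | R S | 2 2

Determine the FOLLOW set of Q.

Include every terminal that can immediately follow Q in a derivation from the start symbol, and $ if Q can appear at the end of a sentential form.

We compute FOLLOW(Q) using the standard algorithm.
FOLLOW(S) starts with {$}.
FIRST(Q) = {2}
FIRST(R) = {0, 2, 3}
FIRST(S) = {2}
FIRST(T) = {0, 2, 3, ε}
FOLLOW(Q) = {$, 0}
FOLLOW(R) = {2, 3}
FOLLOW(S) = {$, 0}
FOLLOW(T) = {0}
Therefore, FOLLOW(Q) = {$, 0}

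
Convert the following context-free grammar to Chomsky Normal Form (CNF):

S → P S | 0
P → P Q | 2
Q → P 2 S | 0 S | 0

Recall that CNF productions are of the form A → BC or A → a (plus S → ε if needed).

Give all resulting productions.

S → 0; P → 2; T2 → 2; T0 → 0; Q → 0; S → P S; P → P Q; Q → P X0; X0 → T2 S; Q → T0 S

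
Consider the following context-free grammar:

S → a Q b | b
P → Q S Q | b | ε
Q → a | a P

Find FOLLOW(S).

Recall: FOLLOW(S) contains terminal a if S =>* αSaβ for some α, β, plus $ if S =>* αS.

We compute FOLLOW(S) using the standard algorithm.
FOLLOW(S) starts with {$}.
FIRST(P) = {a, b, ε}
FIRST(Q) = {a}
FIRST(S) = {a, b}
FOLLOW(P) = {a, b}
FOLLOW(Q) = {a, b}
FOLLOW(S) = {$, a}
Therefore, FOLLOW(S) = {$, a}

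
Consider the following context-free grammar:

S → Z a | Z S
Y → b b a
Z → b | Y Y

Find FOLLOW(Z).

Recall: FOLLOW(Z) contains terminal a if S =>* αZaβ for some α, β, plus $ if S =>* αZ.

We compute FOLLOW(Z) using the standard algorithm.
FOLLOW(S) starts with {$}.
FIRST(S) = {b}
FIRST(Y) = {b}
FIRST(Z) = {b}
FOLLOW(S) = {$}
FOLLOW(Y) = {a, b}
FOLLOW(Z) = {a, b}
Therefore, FOLLOW(Z) = {a, b}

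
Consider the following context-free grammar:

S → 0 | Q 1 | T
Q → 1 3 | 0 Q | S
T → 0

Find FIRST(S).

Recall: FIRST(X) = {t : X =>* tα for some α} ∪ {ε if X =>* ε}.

We compute FIRST(S) using the standard algorithm.
FIRST(Q) = {0, 1}
FIRST(S) = {0, 1}
FIRST(T) = {0}
Therefore, FIRST(S) = {0, 1}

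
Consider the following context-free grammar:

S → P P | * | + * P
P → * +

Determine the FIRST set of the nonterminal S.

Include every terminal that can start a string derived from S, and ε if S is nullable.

We compute FIRST(S) using the standard algorithm.
FIRST(P) = {*}
FIRST(S) = {*, +}
Therefore, FIRST(S) = {*, +}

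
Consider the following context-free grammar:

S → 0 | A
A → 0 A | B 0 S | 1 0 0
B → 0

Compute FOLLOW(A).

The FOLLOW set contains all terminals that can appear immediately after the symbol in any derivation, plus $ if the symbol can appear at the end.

We compute FOLLOW(A) using the standard algorithm.
FOLLOW(S) starts with {$}.
FIRST(A) = {0, 1}
FIRST(B) = {0}
FIRST(S) = {0, 1}
FOLLOW(A) = {$}
FOLLOW(B) = {0}
FOLLOW(S) = {$}
Therefore, FOLLOW(A) = {$}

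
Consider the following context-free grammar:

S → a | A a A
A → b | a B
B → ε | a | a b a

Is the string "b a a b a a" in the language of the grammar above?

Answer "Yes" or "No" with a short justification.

No - no valid derivation exists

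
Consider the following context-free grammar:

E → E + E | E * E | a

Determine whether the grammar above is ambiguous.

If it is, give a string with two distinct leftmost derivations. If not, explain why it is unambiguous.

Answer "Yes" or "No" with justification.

Yes - the string 'a * a * a + a + a + a' has two distinct leftmost derivations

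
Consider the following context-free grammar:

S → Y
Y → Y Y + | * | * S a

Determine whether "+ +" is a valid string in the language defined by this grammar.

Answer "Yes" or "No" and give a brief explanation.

No - no valid derivation exists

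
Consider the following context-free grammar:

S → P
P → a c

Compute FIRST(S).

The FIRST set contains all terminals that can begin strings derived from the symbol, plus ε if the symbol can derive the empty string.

We compute FIRST(S) using the standard algorithm.
FIRST(P) = {a}
FIRST(S) = {a}
Therefore, FIRST(S) = {a}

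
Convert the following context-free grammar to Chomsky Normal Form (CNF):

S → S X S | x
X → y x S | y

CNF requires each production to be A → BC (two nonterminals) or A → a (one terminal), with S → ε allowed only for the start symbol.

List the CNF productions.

S → x; TY → y; TX → x; X → y; S → S X0; X0 → X S; X → TY X1; X1 → TX S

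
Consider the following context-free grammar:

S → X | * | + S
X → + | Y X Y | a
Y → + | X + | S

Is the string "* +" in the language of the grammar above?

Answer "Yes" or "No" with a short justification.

No - no valid derivation exists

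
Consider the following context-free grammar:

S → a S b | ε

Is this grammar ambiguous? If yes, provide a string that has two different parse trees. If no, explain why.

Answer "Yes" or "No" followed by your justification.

No - the grammar is unambiguous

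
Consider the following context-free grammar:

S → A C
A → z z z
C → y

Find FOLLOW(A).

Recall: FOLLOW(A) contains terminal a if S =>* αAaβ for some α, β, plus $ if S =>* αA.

We compute FOLLOW(A) using the standard algorithm.
FOLLOW(S) starts with {$}.
FIRST(A) = {z}
FIRST(C) = {y}
FIRST(S) = {z}
FOLLOW(A) = {y}
FOLLOW(C) = {$}
FOLLOW(S) = {$}
Therefore, FOLLOW(A) = {y}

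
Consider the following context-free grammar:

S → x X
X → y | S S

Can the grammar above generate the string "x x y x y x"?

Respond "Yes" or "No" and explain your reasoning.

No - no valid derivation exists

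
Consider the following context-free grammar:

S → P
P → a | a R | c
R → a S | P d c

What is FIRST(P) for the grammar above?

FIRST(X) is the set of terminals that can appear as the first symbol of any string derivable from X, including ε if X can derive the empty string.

We compute FIRST(P) using the standard algorithm.
FIRST(P) = {a, c}
FIRST(R) = {a, c}
FIRST(S) = {a, c}
Therefore, FIRST(P) = {a, c}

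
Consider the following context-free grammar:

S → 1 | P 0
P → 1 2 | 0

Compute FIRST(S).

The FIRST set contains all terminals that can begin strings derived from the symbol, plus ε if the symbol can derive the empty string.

We compute FIRST(S) using the standard algorithm.
FIRST(P) = {0, 1}
FIRST(S) = {0, 1}
Therefore, FIRST(S) = {0, 1}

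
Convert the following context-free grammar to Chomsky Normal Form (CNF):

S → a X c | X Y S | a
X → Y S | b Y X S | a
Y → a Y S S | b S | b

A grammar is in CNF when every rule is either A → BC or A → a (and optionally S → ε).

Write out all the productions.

TA → a; TC → c; S → a; TB → b; X → a; Y → b; S → TA X0; X0 → X TC; S → X X1; X1 → Y S; X → Y S; X → TB X2; X2 → Y X3; X3 → X S; Y → TA X4; X4 → Y X5; X5 → S S; Y → TB S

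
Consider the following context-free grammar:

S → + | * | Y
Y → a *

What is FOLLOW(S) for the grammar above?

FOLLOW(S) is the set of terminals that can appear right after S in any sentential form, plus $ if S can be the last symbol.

We compute FOLLOW(S) using the standard algorithm.
FOLLOW(S) starts with {$}.
FIRST(S) = {*, +, a}
FIRST(Y) = {a}
FOLLOW(S) = {$}
FOLLOW(Y) = {$}
Therefore, FOLLOW(S) = {$}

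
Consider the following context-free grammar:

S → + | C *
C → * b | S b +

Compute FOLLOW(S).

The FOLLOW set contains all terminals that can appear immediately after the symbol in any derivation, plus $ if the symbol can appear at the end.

We compute FOLLOW(S) using the standard algorithm.
FOLLOW(S) starts with {$}.
FIRST(C) = {*, +}
FIRST(S) = {*, +}
FOLLOW(C) = {*}
FOLLOW(S) = {$, b}
Therefore, FOLLOW(S) = {$, b}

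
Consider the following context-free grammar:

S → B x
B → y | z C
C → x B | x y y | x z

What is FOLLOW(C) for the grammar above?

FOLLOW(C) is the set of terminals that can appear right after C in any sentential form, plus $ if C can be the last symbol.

We compute FOLLOW(C) using the standard algorithm.
FOLLOW(S) starts with {$}.
FIRST(B) = {y, z}
FIRST(C) = {x}
FIRST(S) = {y, z}
FOLLOW(B) = {x}
FOLLOW(C) = {x}
FOLLOW(S) = {$}
Therefore, FOLLOW(C) = {x}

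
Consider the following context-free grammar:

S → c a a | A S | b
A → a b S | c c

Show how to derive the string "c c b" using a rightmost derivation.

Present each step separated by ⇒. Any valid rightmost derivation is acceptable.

S ⇒ A S ⇒ A b ⇒ c c b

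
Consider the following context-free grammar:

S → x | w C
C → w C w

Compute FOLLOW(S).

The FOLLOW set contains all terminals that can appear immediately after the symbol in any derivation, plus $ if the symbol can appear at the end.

We compute FOLLOW(S) using the standard algorithm.
FOLLOW(S) starts with {$}.
FIRST(C) = {w}
FIRST(S) = {w, x}
FOLLOW(C) = {$, w}
FOLLOW(S) = {$}
Therefore, FOLLOW(S) = {$}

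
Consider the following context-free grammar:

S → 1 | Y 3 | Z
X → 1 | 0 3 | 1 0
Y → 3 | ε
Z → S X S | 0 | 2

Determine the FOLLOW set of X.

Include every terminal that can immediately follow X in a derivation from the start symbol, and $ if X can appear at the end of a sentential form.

We compute FOLLOW(X) using the standard algorithm.
FOLLOW(S) starts with {$}.
FIRST(S) = {0, 1, 2, 3}
FIRST(X) = {0, 1}
FIRST(Y) = {3, ε}
FIRST(Z) = {0, 1, 2, 3}
FOLLOW(S) = {$, 0, 1}
FOLLOW(X) = {0, 1, 2, 3}
FOLLOW(Y) = {3}
FOLLOW(Z) = {$, 0, 1}
Therefore, FOLLOW(X) = {0, 1, 2, 3}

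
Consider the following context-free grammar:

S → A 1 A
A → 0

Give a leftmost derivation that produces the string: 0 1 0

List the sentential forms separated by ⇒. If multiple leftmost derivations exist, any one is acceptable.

S ⇒ A 1 A ⇒ 0 1 A ⇒ 0 1 0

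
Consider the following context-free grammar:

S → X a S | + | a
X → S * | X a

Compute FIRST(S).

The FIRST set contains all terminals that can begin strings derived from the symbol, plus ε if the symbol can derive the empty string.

We compute FIRST(S) using the standard algorithm.
FIRST(S) = {+, a}
FIRST(X) = {+, a}
Therefore, FIRST(S) = {+, a}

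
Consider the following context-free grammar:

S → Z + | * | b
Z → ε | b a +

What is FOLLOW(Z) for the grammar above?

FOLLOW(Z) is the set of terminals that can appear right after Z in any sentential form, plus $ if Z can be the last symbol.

We compute FOLLOW(Z) using the standard algorithm.
FOLLOW(S) starts with {$}.
FIRST(S) = {*, +, b}
FIRST(Z) = {b, ε}
FOLLOW(S) = {$}
FOLLOW(Z) = {+}
Therefore, FOLLOW(Z) = {+}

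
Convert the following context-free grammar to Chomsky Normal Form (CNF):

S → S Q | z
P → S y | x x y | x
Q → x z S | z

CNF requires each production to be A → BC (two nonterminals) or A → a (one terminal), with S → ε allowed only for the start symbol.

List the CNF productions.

S → z; TY → y; TX → x; P → x; TZ → z; Q → z; S → S Q; P → S TY; P → TX X0; X0 → TX TY; Q → TX X1; X1 → TZ S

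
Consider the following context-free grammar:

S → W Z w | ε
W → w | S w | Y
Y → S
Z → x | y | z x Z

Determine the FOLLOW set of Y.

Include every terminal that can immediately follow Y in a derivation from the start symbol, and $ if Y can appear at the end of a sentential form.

We compute FOLLOW(Y) using the standard algorithm.
FOLLOW(S) starts with {$}.
FIRST(S) = {w, x, y, z, ε}
FIRST(W) = {w, x, y, z, ε}
FIRST(Y) = {w, x, y, z, ε}
FIRST(Z) = {x, y, z}
FOLLOW(S) = {$, w, x, y, z}
FOLLOW(W) = {x, y, z}
FOLLOW(Y) = {x, y, z}
FOLLOW(Z) = {w}
Therefore, FOLLOW(Y) = {x, y, z}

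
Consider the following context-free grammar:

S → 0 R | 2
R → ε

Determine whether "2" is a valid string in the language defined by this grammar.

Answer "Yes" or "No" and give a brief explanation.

Yes - a valid derivation exists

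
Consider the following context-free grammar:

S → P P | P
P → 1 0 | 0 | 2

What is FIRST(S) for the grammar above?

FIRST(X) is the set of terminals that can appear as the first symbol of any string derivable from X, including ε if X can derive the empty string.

We compute FIRST(S) using the standard algorithm.
FIRST(P) = {0, 1, 2}
FIRST(S) = {0, 1, 2}
Therefore, FIRST(S) = {0, 1, 2}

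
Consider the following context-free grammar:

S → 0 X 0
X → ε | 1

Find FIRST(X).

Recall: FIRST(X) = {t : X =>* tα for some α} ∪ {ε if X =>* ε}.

We compute FIRST(X) using the standard algorithm.
FIRST(S) = {0}
FIRST(X) = {1, ε}
Therefore, FIRST(X) = {1, ε}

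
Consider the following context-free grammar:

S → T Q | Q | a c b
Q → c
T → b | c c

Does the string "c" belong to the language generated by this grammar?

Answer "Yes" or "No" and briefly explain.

Yes - a valid derivation exists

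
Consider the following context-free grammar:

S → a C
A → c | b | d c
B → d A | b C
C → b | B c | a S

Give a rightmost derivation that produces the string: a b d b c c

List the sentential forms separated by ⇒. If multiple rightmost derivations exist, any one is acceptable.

S ⇒ a C ⇒ a B c ⇒ a b C c ⇒ a b B c c ⇒ a b d A c c ⇒ a b d b c c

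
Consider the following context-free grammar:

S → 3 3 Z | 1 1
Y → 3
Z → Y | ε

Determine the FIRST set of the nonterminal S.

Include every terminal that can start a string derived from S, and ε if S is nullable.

We compute FIRST(S) using the standard algorithm.
FIRST(S) = {1, 3}
FIRST(Y) = {3}
FIRST(Z) = {3, ε}
Therefore, FIRST(S) = {1, 3}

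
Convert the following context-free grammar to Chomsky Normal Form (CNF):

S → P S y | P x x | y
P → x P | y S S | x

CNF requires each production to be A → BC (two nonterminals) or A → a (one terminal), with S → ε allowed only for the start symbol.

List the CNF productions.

TY → y; TX → x; S → y; P → x; S → P X0; X0 → S TY; S → P X1; X1 → TX TX; P → TX P; P → TY X2; X2 → S S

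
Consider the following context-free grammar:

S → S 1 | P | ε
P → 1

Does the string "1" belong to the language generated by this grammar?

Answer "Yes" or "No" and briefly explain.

Yes - a valid derivation exists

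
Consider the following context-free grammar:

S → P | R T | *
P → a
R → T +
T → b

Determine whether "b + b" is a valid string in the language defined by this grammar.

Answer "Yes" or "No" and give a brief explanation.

Yes - a valid derivation exists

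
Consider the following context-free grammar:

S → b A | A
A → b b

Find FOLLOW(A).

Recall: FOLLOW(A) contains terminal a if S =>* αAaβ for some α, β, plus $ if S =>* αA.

We compute FOLLOW(A) using the standard algorithm.
FOLLOW(S) starts with {$}.
FIRST(A) = {b}
FIRST(S) = {b}
FOLLOW(A) = {$}
FOLLOW(S) = {$}
Therefore, FOLLOW(A) = {$}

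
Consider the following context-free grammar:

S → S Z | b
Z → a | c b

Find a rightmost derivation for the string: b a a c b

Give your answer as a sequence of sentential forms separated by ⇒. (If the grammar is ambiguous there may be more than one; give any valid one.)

S ⇒ S Z ⇒ S c b ⇒ S Z c b ⇒ S a c b ⇒ S Z a c b ⇒ S a a c b ⇒ b a a c b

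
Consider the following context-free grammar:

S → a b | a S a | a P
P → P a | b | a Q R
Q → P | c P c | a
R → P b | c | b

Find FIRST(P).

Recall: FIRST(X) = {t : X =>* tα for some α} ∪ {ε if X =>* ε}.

We compute FIRST(P) using the standard algorithm.
FIRST(P) = {a, b}
FIRST(Q) = {a, b, c}
FIRST(R) = {a, b, c}
FIRST(S) = {a}
Therefore, FIRST(P) = {a, b}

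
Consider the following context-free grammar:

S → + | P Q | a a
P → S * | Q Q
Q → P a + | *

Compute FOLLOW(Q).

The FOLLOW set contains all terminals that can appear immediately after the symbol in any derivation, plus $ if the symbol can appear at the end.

We compute FOLLOW(Q) using the standard algorithm.
FOLLOW(S) starts with {$}.
FIRST(P) = {*, +, a}
FIRST(Q) = {*, +, a}
FIRST(S) = {*, +, a}
FOLLOW(P) = {*, +, a}
FOLLOW(Q) = {$, *, +, a}
FOLLOW(S) = {$, *}
Therefore, FOLLOW(Q) = {$, *, +, a}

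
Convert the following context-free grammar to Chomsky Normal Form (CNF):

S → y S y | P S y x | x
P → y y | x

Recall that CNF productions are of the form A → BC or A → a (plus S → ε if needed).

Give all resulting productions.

TY → y; TX → x; S → x; P → x; S → TY X0; X0 → S TY; S → P X1; X1 → S X2; X2 → TY TX; P → TY TY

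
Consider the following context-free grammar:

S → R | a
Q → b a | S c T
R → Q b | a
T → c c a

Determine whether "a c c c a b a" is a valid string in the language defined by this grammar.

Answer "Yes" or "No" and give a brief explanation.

No - no valid derivation exists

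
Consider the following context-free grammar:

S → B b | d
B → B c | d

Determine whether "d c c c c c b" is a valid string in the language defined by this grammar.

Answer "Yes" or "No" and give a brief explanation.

Yes - a valid derivation exists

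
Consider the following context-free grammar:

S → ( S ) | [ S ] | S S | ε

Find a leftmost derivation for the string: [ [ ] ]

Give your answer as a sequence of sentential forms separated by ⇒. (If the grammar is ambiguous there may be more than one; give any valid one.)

S ⇒ S S ⇒ S ⇒ [ S ] ⇒ [ [ S ] ] ⇒ [ [ ] ]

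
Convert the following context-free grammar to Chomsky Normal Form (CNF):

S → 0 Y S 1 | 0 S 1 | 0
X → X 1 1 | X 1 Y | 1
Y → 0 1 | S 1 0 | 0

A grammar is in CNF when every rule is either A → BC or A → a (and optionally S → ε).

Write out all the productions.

T0 → 0; T1 → 1; S → 0; X → 1; Y → 0; S → T0 X0; X0 → Y X1; X1 → S T1; S → T0 X2; X2 → S T1; X → X X3; X3 → T1 T1; X → X X4; X4 → T1 Y; Y → T0 T1; Y → S X5; X5 → T1 T0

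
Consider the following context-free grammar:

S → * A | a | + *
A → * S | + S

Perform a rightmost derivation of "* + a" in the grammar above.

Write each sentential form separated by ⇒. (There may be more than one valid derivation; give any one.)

S ⇒ * A ⇒ * + S ⇒ * + a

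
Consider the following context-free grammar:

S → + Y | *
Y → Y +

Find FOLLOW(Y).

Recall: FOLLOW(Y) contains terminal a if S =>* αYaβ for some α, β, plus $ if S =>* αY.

We compute FOLLOW(Y) using the standard algorithm.
FOLLOW(S) starts with {$}.
FIRST(S) = {*, +}
FIRST(Y) = {}
FOLLOW(S) = {$}
FOLLOW(Y) = {$, +}
Therefore, FOLLOW(Y) = {$, +}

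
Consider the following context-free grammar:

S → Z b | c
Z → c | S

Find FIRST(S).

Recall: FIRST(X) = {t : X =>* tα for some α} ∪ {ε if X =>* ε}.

We compute FIRST(S) using the standard algorithm.
FIRST(S) = {c}
FIRST(Z) = {c}
Therefore, FIRST(S) = {c}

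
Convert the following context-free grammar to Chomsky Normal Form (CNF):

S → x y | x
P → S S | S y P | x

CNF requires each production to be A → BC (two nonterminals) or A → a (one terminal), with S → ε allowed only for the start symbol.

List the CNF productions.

TX → x; TY → y; S → x; P → x; S → TX TY; P → S S; P → S X0; X0 → TY P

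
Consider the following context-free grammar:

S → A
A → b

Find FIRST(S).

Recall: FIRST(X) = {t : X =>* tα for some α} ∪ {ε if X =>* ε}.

We compute FIRST(S) using the standard algorithm.
FIRST(A) = {b}
FIRST(S) = {b}
Therefore, FIRST(S) = {b}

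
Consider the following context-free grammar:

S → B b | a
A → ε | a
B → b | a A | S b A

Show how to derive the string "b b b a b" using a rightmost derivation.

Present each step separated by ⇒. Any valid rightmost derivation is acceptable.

S ⇒ B b ⇒ S b A b ⇒ S b a b ⇒ B b b a b ⇒ b b b a b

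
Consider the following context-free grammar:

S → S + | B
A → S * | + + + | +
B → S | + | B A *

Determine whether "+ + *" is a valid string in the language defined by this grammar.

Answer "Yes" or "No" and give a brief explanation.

Yes - a valid derivation exists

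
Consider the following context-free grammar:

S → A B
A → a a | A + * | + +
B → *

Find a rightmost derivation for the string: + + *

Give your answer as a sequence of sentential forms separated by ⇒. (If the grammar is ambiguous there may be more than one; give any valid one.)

S ⇒ A B ⇒ A * ⇒ + + *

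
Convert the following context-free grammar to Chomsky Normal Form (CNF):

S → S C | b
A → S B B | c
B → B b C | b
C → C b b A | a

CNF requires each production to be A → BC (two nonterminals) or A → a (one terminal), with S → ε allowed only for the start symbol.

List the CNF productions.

S → b; A → c; TB → b; B → b; C → a; S → S C; A → S X0; X0 → B B; B → B X1; X1 → TB C; C → C X2; X2 → TB X3; X3 → TB A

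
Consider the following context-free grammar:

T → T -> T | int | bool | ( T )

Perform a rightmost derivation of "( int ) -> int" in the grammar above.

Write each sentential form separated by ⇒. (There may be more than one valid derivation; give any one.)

T ⇒ T -> T ⇒ T -> int ⇒ ( T ) -> int ⇒ ( int ) -> int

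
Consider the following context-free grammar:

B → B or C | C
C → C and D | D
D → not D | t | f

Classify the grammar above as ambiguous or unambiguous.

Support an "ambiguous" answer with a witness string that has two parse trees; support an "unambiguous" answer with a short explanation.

Unambiguous - every string in the language has a unique parse tree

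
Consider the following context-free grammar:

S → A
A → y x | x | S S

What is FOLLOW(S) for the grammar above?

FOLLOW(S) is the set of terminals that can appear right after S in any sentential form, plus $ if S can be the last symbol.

We compute FOLLOW(S) using the standard algorithm.
FOLLOW(S) starts with {$}.
FIRST(A) = {x, y}
FIRST(S) = {x, y}
FOLLOW(A) = {$, x, y}
FOLLOW(S) = {$, x, y}
Therefore, FOLLOW(S) = {$, x, y}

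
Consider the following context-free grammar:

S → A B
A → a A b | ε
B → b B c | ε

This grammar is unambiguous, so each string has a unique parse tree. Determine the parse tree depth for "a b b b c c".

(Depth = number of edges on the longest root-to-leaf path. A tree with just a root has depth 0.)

4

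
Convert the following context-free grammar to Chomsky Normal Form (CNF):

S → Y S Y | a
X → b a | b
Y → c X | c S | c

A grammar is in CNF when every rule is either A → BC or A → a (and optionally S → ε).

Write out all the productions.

S → a; TB → b; TA → a; X → b; TC → c; Y → c; S → Y X0; X0 → S Y; X → TB TA; Y → TC X; Y → TC S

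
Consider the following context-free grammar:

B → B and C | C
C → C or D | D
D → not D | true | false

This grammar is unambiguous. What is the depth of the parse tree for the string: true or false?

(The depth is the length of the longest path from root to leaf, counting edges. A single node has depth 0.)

4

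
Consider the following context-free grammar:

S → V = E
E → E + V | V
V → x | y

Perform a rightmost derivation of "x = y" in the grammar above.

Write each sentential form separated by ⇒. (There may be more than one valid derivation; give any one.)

S ⇒ V = E ⇒ V = V ⇒ V = y ⇒ x = y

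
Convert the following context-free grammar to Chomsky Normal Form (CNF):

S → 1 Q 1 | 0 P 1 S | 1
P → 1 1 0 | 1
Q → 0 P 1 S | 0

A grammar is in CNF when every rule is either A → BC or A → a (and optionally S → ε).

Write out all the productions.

T1 → 1; T0 → 0; S → 1; P → 1; Q → 0; S → T1 X0; X0 → Q T1; S → T0 X1; X1 → P X2; X2 → T1 S; P → T1 X3; X3 → T1 T0; Q → T0 X4; X4 → P X5; X5 → T1 S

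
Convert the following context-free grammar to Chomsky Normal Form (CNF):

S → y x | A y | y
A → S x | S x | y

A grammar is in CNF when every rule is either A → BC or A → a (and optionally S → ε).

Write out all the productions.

TY → y; TX → x; S → y; A → y; S → TY TX; S → A TY; A → S TX; A → S TX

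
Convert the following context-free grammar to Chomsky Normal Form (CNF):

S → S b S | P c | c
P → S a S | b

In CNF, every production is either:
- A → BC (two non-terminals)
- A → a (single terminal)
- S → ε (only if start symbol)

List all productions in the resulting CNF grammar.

TB → b; TC → c; S → c; TA → a; P → b; S → S X0; X0 → TB S; S → P TC; P → S X1; X1 → TA S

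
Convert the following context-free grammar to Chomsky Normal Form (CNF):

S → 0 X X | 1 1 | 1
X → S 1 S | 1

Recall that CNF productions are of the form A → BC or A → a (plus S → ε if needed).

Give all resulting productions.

T0 → 0; T1 → 1; S → 1; X → 1; S → T0 X0; X0 → X X; S → T1 T1; X → S X1; X1 → T1 S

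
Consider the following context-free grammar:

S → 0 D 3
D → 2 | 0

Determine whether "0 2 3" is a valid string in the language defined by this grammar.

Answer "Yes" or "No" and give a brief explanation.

Yes - a valid derivation exists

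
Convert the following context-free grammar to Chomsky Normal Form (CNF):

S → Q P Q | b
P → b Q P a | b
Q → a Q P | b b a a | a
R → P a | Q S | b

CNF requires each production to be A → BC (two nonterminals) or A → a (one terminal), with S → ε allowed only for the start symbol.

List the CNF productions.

S → b; TB → b; TA → a; P → b; Q → a; R → b; S → Q X0; X0 → P Q; P → TB X1; X1 → Q X2; X2 → P TA; Q → TA X3; X3 → Q P; Q → TB X4; X4 → TB X5; X5 → TA TA; R → P TA; R → Q S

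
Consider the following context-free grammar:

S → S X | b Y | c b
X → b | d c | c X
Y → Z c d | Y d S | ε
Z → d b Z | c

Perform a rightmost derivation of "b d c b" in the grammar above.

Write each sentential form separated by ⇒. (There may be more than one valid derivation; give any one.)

S ⇒ b Y ⇒ b Y d S ⇒ b Y d c b ⇒ b d c b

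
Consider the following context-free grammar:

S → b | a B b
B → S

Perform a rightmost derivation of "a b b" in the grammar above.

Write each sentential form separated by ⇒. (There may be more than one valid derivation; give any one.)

S ⇒ a B b ⇒ a S b ⇒ a b b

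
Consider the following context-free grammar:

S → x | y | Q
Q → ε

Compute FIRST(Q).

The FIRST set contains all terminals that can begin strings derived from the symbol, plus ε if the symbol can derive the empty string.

We compute FIRST(Q) using the standard algorithm.
FIRST(Q) = {ε}
FIRST(S) = {x, y, ε}
Therefore, FIRST(Q) = {ε}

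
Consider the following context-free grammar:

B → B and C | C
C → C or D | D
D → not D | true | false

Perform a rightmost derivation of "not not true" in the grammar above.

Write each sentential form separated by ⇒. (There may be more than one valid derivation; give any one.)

B ⇒ C ⇒ D ⇒ not D ⇒ not not D ⇒ not not true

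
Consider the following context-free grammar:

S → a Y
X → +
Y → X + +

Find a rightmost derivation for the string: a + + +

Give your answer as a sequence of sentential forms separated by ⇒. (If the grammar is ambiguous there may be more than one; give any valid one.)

S ⇒ a Y ⇒ a X + + ⇒ a + + +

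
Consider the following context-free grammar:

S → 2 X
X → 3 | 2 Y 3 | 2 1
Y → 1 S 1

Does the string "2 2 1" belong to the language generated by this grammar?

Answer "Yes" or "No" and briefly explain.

Yes - a valid derivation exists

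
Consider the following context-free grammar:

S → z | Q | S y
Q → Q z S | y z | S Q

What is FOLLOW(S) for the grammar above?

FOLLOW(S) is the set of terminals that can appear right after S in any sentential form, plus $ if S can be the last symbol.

We compute FOLLOW(S) using the standard algorithm.
FOLLOW(S) starts with {$}.
FIRST(Q) = {y, z}
FIRST(S) = {y, z}
FOLLOW(Q) = {$, y, z}
FOLLOW(S) = {$, y, z}
Therefore, FOLLOW(S) = {$, y, z}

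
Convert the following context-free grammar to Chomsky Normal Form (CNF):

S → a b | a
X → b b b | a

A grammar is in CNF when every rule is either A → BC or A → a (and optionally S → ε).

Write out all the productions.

TA → a; TB → b; S → a; X → a; S → TA TB; X → TB X0; X0 → TB TB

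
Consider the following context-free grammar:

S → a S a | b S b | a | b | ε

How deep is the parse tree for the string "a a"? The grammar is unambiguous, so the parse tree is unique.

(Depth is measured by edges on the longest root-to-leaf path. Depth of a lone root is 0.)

2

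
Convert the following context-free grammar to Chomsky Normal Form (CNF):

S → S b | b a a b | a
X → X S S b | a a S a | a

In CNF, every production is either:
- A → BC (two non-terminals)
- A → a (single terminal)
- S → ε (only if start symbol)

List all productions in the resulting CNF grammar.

TB → b; TA → a; S → a; X → a; S → S TB; S → TB X0; X0 → TA X1; X1 → TA TB; X → X X2; X2 → S X3; X3 → S TB; X → TA X4; X4 → TA X5; X5 → S TA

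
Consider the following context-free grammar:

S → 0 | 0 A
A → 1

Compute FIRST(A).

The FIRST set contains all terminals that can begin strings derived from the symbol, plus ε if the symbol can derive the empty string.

We compute FIRST(A) using the standard algorithm.
FIRST(A) = {1}
FIRST(S) = {0}
Therefore, FIRST(A) = {1}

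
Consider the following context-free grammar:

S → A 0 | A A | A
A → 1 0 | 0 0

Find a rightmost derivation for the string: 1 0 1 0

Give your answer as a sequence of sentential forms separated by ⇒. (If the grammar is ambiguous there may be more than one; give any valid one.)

S ⇒ A A ⇒ A 1 0 ⇒ 1 0 1 0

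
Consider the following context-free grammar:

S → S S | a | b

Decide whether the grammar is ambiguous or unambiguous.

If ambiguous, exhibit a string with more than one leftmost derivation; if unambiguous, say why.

Ambiguous - the string 'b a b b b' has two distinct leftmost derivations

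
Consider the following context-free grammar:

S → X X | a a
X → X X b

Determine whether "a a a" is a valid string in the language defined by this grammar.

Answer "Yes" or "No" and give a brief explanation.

No - no valid derivation exists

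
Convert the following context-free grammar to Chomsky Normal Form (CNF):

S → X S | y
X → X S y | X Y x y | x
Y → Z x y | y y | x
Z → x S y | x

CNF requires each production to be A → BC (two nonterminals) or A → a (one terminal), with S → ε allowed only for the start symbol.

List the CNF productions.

S → y; TY → y; TX → x; X → x; Y → x; Z → x; S → X S; X → X X0; X0 → S TY; X → X X1; X1 → Y X2; X2 → TX TY; Y → Z X3; X3 → TX TY; Y → TY TY; Z → TX X4; X4 → S TY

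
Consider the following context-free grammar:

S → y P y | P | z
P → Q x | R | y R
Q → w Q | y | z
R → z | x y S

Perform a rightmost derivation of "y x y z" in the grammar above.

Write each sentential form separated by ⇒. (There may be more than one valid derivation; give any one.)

S ⇒ P ⇒ y R ⇒ y x y S ⇒ y x y z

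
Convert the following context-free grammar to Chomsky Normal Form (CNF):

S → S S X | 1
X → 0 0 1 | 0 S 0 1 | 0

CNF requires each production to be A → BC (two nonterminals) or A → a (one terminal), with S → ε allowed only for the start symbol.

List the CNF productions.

S → 1; T0 → 0; T1 → 1; X → 0; S → S X0; X0 → S X; X → T0 X1; X1 → T0 T1; X → T0 X2; X2 → S X3; X3 → T0 T1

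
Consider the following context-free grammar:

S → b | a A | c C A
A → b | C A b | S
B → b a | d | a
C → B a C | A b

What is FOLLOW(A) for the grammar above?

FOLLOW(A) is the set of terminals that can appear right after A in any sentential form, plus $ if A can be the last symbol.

We compute FOLLOW(A) using the standard algorithm.
FOLLOW(S) starts with {$}.
FIRST(A) = {a, b, c, d}
FIRST(B) = {a, b, d}
FIRST(C) = {a, b, c, d}
FIRST(S) = {a, b, c}
FOLLOW(A) = {$, b}
FOLLOW(B) = {a}
FOLLOW(C) = {a, b, c, d}
FOLLOW(S) = {$, b}
Therefore, FOLLOW(A) = {$, b}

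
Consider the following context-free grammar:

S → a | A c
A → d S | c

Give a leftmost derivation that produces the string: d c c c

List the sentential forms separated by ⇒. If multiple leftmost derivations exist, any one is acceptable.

S ⇒ A c ⇒ d S c ⇒ d A c c ⇒ d c c c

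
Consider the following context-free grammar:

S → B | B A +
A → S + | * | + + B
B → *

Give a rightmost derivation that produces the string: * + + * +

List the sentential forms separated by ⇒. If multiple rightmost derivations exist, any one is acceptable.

S ⇒ B A + ⇒ B + + B + ⇒ B + + * + ⇒ * + + * +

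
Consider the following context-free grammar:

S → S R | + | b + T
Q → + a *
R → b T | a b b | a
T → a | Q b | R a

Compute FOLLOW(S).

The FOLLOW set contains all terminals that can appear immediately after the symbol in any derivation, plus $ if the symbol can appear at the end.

We compute FOLLOW(S) using the standard algorithm.
FOLLOW(S) starts with {$}.
FIRST(Q) = {+}
FIRST(R) = {a, b}
FIRST(S) = {+, b}
FIRST(T) = {+, a, b}
FOLLOW(Q) = {b}
FOLLOW(R) = {$, a, b}
FOLLOW(S) = {$, a, b}
FOLLOW(T) = {$, a, b}
Therefore, FOLLOW(S) = {$, a, b}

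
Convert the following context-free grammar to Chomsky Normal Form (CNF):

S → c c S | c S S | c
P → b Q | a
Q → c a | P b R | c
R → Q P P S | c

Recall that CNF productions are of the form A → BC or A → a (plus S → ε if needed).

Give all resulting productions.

TC → c; S → c; TB → b; P → a; TA → a; Q → c; R → c; S → TC X0; X0 → TC S; S → TC X1; X1 → S S; P → TB Q; Q → TC TA; Q → P X2; X2 → TB R; R → Q X3; X3 → P X4; X4 → P S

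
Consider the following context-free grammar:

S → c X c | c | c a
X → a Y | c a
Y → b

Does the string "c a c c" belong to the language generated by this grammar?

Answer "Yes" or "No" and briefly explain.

No - no valid derivation exists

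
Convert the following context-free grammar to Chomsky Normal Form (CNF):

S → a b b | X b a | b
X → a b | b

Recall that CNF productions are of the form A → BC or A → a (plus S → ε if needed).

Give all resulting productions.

TA → a; TB → b; S → b; X → b; S → TA X0; X0 → TB TB; S → X X1; X1 → TB TA; X → TA TB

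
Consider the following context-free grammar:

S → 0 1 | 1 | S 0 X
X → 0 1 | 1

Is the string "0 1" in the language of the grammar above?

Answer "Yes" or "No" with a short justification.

Yes - a valid derivation exists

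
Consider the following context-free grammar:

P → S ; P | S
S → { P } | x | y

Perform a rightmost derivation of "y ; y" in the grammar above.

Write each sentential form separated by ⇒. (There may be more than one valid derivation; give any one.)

P ⇒ S ; P ⇒ S ; S ⇒ S ; y ⇒ y ; y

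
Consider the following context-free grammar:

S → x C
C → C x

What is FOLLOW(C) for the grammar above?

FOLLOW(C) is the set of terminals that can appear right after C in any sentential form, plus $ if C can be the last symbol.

We compute FOLLOW(C) using the standard algorithm.
FOLLOW(S) starts with {$}.
FIRST(C) = {}
FIRST(S) = {x}
FOLLOW(C) = {$, x}
FOLLOW(S) = {$}
Therefore, FOLLOW(C) = {$, x}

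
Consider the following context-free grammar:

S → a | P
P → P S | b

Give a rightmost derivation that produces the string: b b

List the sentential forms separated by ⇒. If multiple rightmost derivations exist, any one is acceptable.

S ⇒ P ⇒ P S ⇒ P P ⇒ P b ⇒ b b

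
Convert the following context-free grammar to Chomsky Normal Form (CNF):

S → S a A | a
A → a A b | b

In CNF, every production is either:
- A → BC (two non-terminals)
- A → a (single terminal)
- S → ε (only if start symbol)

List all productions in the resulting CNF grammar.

TA → a; S → a; TB → b; A → b; S → S X0; X0 → TA A; A → TA X1; X1 → A TB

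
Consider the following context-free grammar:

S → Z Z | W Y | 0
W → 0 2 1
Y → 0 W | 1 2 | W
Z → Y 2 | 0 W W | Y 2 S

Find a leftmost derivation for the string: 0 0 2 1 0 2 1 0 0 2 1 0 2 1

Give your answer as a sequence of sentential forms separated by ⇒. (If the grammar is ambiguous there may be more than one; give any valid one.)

S ⇒ Z Z ⇒ 0 W W Z ⇒ 0 0 2 1 W Z ⇒ 0 0 2 1 0 2 1 Z ⇒ 0 0 2 1 0 2 1 0 W W ⇒ 0 0 2 1 0 2 1 0 0 2 1 W ⇒ 0 0 2 1 0 2 1 0 0 2 1 0 2 1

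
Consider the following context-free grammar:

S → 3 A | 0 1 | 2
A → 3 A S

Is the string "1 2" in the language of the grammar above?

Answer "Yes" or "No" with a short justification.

No - no valid derivation exists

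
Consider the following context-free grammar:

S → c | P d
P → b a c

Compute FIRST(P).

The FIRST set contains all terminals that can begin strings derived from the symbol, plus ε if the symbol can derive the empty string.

We compute FIRST(P) using the standard algorithm.
FIRST(P) = {b}
FIRST(S) = {b, c}
Therefore, FIRST(P) = {b}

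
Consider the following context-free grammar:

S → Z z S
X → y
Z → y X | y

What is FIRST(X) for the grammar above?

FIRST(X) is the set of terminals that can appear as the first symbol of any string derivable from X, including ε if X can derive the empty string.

We compute FIRST(X) using the standard algorithm.
FIRST(S) = {y}
FIRST(X) = {y}
FIRST(Z) = {y}
Therefore, FIRST(X) = {y}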